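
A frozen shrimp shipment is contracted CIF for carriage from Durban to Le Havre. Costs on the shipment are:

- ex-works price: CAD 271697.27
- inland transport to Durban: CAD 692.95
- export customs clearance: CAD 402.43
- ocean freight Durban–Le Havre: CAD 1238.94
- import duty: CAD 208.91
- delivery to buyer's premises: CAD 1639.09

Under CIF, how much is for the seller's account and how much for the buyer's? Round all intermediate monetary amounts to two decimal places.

Seller: CAD 274031.59; buyer: CAD 1848.00

CIF: the seller pays costs through ocean freight and marine insurance to the destination port.
Seller's account: goods 271697.27 + inland to port 692.95 + export clearance 402.43 + freight 1238.94 = 274031.59
Buyer's account: duty 208.91 + delivery 1639.09 = 1848.00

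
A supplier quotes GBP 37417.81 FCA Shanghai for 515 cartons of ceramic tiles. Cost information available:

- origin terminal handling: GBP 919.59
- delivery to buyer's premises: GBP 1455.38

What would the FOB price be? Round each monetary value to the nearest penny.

FOB price: GBP 38337.40

Not relevant to the conversion: delivery — on the buyer under both terms; not part of either seller's price.
From FCA to FOB, the seller additionally bears: origin terminal.
FOB price = 37417.81 + 919.59 = 38337.40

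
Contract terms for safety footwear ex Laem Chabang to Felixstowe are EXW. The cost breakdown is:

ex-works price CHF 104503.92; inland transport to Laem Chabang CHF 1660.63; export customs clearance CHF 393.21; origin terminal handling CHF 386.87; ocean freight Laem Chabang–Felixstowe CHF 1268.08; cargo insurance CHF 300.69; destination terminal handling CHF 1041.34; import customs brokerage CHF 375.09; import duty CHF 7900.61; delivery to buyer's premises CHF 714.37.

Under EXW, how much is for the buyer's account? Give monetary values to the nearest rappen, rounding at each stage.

EXW: the seller makes goods available at their premises; the buyer bears all onward costs.
Seller's account: goods 104503.92 = 104503.92
Buyer's account: inland to port 1660.63 + export clearance 393.21 + origin terminal 386.87 + freight 1268.08 + insurance 300.69 + destination terminal 1041.34 + brokerage 375.09 + duty 7900.61 + delivery 714.37 = 14040.89

Buyer's account: CHF 14040.89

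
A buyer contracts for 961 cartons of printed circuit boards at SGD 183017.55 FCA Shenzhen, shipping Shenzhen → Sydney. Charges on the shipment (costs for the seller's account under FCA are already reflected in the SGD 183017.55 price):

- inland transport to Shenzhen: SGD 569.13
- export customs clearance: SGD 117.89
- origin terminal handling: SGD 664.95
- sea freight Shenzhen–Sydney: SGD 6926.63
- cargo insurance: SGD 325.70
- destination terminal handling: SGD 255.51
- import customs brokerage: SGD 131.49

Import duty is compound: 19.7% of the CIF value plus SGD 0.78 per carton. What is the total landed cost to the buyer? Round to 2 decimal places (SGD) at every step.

FCA: the seller delivers export-cleared goods to the carrier; the buyer bears costs from that point.
Already in the invoice (seller's account under FCA): inland to port, export clearance — exclude.
CIF value = FCA price + origin terminal + freight + insurance = 183017.55 + 664.95 + 6926.63 + 325.70 = 190934.83
Ad valorem component: 190934.83 × 19.7% = 37614.16
Specific component: 961 × 0.78 = 749.58
Import duty = 37614.16 + 749.58 = 38363.74
Buyer bears: origin terminal 664.95 + freight 6926.63 + insurance 325.70 + destination terminal 255.51 + brokerage 131.49 + duty 38363.74 = 46668.02
Landed cost = invoice 183017.55 + 46668.02 = 229685.57

Total landed cost: SGD 229685.57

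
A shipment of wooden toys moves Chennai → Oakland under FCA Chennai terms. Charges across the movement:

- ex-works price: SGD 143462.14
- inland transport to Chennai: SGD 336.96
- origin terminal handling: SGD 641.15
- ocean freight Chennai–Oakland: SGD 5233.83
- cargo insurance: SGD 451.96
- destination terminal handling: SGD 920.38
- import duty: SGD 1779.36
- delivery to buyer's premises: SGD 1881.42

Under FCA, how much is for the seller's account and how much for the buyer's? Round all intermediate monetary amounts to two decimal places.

Seller: SGD 143799.10; buyer: SGD 10908.10

FCA: the seller delivers export-cleared goods to the carrier; the buyer bears costs from that point.
Seller's account: goods 143462.14 + inland to port 336.96 = 143799.10
Buyer's account: origin terminal 641.15 + freight 5233.83 + insurance 451.96 + destination terminal 920.38 + duty 1779.36 + delivery 1881.42 = 10908.10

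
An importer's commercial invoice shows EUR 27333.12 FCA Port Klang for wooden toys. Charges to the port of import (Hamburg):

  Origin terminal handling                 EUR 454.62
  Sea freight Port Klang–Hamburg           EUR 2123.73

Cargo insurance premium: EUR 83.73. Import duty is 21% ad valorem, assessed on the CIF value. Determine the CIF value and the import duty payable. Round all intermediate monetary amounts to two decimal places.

CIF = FCA price + pre-shipment costs + freight + insurance
CIF = 27333.12 + 454.62 + 2123.73 + 83.73 = 29995.20
Import duty = 29995.20 × 21% = 6298.99

CIF value: EUR 29995.20; import duty: EUR 6298.99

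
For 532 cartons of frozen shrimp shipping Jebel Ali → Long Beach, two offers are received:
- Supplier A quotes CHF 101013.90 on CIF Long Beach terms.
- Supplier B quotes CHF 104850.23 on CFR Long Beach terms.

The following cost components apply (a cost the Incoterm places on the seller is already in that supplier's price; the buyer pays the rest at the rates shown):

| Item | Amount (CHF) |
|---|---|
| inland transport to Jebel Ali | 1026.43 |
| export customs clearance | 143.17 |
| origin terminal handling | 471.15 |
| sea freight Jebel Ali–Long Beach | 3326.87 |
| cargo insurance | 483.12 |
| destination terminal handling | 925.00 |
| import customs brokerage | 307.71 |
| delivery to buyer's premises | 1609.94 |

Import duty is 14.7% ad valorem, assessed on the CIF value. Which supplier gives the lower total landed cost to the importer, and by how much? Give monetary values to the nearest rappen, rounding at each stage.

Supplier A is cheaper by CHF 4954.41

Supplier A (CIF):
The CIF price already equals the CIF value: 101013.90
Import duty = 101013.90 × 14.7% = 14849.04
Buyer bears (A): 925.00 + 307.71 + 1609.94 = 2842.65
Landed cost (A) = invoice 101013.90 + 2842.65 + duty 14849.04 = 118705.59
Supplier B (CFR):
CIF value = CFR price + insurance = 104850.23 + 483.12 = 105333.35
Import duty = 105333.35 × 14.7% = 15484.00
Buyer bears (B): 483.12 + 925.00 + 307.71 + 1609.94 = 3325.77
Landed cost (B) = invoice 104850.23 + 3325.77 + duty 15484.00 = 123660.00
Difference = |118705.59 − 123660.00| = 4954.41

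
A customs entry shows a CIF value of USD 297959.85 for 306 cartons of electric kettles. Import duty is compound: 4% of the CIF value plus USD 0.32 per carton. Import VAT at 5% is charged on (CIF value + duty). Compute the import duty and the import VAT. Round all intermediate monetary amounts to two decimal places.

Import duty: USD 12016.31; import VAT: USD 15498.81

Ad valorem component: 297959.85 × 4% = 11918.39
Specific component: 306 × 0.32 = 97.92
Import duty = 11918.39 + 97.92 = 12016.31
VAT base = CIF + duty = 297959.85 + 12016.31 = 309976.16
Import VAT = 309976.16 × 5% = 15498.81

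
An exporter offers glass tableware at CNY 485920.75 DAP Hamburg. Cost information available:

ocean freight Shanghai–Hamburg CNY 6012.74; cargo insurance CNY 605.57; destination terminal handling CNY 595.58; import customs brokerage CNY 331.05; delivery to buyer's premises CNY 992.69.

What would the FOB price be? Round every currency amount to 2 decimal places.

FOB price: CNY 477714.17

Not relevant to the conversion: brokerage — on the buyer under both terms; not part of either seller's price.
From DAP to FOB, the seller no longer bears: freight, insurance, destination terminal, delivery.
FOB price = 485920.75 − 6012.74 − 605.57 − 595.58 − 992.69 = 477714.17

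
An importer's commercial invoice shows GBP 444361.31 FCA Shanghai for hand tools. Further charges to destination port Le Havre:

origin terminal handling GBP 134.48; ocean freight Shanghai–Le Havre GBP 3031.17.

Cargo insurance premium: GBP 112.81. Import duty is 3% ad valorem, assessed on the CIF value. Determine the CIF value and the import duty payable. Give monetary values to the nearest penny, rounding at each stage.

CIF value: GBP 447639.77; import duty: GBP 13429.19

CIF = FCA price + pre-shipment costs + freight + insurance
CIF = 444361.31 + 134.48 + 3031.17 + 112.81 = 447639.77
Import duty = 447639.77 × 3% = 13429.19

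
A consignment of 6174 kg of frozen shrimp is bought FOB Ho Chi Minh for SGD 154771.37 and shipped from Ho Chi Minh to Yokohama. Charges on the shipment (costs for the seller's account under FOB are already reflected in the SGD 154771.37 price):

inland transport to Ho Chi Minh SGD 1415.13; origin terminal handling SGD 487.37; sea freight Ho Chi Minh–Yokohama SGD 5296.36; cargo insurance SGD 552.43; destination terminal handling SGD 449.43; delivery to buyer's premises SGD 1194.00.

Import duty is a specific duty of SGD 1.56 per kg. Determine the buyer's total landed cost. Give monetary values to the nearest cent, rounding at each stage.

Total landed cost: SGD 171895.03

FOB: the seller bears costs until goods are on board at the origin port; the buyer bears freight, insurance and all costs thereafter.
Already in the invoice (seller's account under FOB): inland to port, origin terminal — exclude.
CIF value = FOB price + freight + insurance = 154771.37 + 5296.36 + 552.43 = 160620.16
Import duty = 6174 × 1.56 = 9631.44
Buyer bears: freight 5296.36 + insurance 552.43 + destination terminal 449.43 + delivery 1194.00 + duty 9631.44 = 17123.66
Landed cost = invoice 154771.37 + 17123.66 = 171895.03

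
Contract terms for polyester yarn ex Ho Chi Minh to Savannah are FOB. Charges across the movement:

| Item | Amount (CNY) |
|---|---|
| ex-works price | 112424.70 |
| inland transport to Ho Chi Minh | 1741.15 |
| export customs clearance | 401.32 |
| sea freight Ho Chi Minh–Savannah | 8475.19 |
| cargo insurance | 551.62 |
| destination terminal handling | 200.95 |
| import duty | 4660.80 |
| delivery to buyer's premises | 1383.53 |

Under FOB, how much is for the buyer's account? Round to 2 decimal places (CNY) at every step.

FOB: the seller bears costs until goods are on board at the origin port; the buyer bears freight, insurance and all costs thereafter.
Seller's account: goods 112424.70 + inland to port 1741.15 + export clearance 401.32 = 114567.17
Buyer's account: freight 8475.19 + insurance 551.62 + destination terminal 200.95 + duty 4660.80 + delivery 1383.53 = 15272.09

Buyer's account: CNY 15272.09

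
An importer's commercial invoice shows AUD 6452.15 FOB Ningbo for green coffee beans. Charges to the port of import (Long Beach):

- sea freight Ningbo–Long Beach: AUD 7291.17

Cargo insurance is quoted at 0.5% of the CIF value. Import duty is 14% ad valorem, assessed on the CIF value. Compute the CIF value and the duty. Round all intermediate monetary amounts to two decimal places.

Let C be the CIF value. C = FOB price + freight + 0.5% × C
C − 0.5% × C = 6452.15 + 7291.17
0.995 × C = 13743.32
C = 13743.32 / 0.995 = 13812.38
Insurance premium = 0.5% × 13812.38 = 69.06
Import duty = 13812.38 × 14% = 1933.73

CIF value: AUD 13812.38; import duty: AUD 1933.73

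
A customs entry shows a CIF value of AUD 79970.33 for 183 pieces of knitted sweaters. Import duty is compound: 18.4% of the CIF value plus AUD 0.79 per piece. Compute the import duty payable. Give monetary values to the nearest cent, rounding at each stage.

Import duty: AUD 14859.11

Ad valorem component: 79970.33 × 18.4% = 14714.54
Specific component: 183 × 0.79 = 144.57
Import duty = 14714.54 + 144.57 = 14859.11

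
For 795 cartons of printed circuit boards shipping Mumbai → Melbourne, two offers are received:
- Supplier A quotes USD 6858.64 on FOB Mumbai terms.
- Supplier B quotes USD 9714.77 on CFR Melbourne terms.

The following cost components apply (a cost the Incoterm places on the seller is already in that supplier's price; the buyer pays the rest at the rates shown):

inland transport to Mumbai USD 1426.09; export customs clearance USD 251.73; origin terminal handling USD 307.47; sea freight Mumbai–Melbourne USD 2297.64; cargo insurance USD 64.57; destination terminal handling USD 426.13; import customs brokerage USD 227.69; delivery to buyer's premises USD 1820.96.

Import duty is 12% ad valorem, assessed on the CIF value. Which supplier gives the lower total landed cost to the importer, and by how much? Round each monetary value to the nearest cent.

Supplier A is cheaper by USD 625.51

Supplier A (FOB):
CIF value = FOB price + freight + insurance = 6858.64 + 2297.64 + 64.57 = 9220.85
Import duty = 9220.85 × 12% = 1106.50
Buyer bears (A): 2297.64 + 64.57 + 426.13 + 227.69 + 1820.96 = 4836.99
Landed cost (A) = invoice 6858.64 + 4836.99 + duty 1106.50 = 12802.13
Supplier B (CFR):
CIF value = CFR price + insurance = 9714.77 + 64.57 = 9779.34
Import duty = 9779.34 × 12% = 1173.52
Buyer bears (B): 64.57 + 426.13 + 227.69 + 1820.96 = 2539.35
Landed cost (B) = invoice 9714.77 + 2539.35 + duty 1173.52 = 13427.64
Difference = |12802.13 − 13427.64| = 625.51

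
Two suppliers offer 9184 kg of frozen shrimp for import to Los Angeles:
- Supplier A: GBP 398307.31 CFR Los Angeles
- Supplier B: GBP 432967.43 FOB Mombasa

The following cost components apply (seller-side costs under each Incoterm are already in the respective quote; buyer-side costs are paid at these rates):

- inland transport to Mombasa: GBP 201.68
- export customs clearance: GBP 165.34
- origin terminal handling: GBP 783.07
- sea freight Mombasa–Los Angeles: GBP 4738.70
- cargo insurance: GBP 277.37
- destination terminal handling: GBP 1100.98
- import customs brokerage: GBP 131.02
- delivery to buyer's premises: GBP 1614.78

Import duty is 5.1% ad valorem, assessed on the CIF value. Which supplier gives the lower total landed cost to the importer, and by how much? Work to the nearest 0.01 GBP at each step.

Supplier A (CFR):
CIF value = CFR price + insurance = 398307.31 + 277.37 = 398584.68
Import duty = 398584.68 × 5.1% = 20327.82
Buyer bears (A): 277.37 + 1100.98 + 131.02 + 1614.78 = 3124.15
Landed cost (A) = invoice 398307.31 + 3124.15 + duty 20327.82 = 421759.28
Supplier B (FOB):
CIF value = FOB price + freight + insurance = 432967.43 + 4738.70 + 277.37 = 437983.50
Import duty = 437983.50 × 5.1% = 22337.16
Buyer bears (B): 4738.70 + 277.37 + 1100.98 + 131.02 + 1614.78 = 7862.85
Landed cost (B) = invoice 432967.43 + 7862.85 + duty 22337.16 = 463167.44
Difference = |421759.28 − 463167.44| = 41408.16

Supplier A is cheaper by GBP 41408.16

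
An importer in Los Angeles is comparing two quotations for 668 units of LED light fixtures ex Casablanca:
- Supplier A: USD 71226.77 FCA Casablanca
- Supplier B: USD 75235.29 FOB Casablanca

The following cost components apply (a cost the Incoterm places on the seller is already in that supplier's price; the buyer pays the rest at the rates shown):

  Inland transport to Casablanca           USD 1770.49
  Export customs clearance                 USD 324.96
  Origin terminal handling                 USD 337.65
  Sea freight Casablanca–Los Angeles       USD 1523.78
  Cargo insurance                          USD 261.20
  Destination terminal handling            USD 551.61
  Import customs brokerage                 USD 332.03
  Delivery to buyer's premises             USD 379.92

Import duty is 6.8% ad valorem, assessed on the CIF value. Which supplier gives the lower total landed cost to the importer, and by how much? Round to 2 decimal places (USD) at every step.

Supplier A (FCA):
CIF value = FCA price + origin terminal + freight + insurance = 71226.77 + 337.65 + 1523.78 + 261.20 = 73349.40
Import duty = 73349.40 × 6.8% = 4987.76
Buyer bears (A): 337.65 + 1523.78 + 261.20 + 551.61 + 332.03 + 379.92 = 3386.19
Landed cost (A) = invoice 71226.77 + 3386.19 + duty 4987.76 = 79600.72
Supplier B (FOB):
CIF value = FOB price + freight + insurance = 75235.29 + 1523.78 + 261.20 = 77020.27
Import duty = 77020.27 × 6.8% = 5237.38
Buyer bears (B): 1523.78 + 261.20 + 551.61 + 332.03 + 379.92 = 3048.54
Landed cost (B) = invoice 75235.29 + 3048.54 + duty 5237.38 = 83521.21
Difference = |79600.72 − 83521.21| = 3920.49

Supplier A is cheaper by USD 3920.49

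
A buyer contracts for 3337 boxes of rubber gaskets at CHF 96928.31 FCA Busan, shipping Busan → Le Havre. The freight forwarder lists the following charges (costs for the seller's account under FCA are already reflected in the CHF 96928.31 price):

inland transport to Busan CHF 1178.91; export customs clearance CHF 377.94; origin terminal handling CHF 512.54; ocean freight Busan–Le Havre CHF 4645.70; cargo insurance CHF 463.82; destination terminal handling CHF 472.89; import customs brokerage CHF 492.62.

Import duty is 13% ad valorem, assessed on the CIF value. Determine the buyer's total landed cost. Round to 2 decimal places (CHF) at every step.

FCA: the seller delivers export-cleared goods to the carrier; the buyer bears costs from that point.
Already in the invoice (seller's account under FCA): inland to port, export clearance — exclude.
CIF value = FCA price + origin terminal + freight + insurance = 96928.31 + 512.54 + 4645.70 + 463.82 = 102550.37
Import duty = 102550.37 × 13% = 13331.55
Buyer bears: origin terminal 512.54 + freight 4645.70 + insurance 463.82 + destination terminal 472.89 + brokerage 492.62 + duty 13331.55 = 19919.12
Landed cost = invoice 96928.31 + 19919.12 = 116847.43

Total landed cost: CHF 116847.43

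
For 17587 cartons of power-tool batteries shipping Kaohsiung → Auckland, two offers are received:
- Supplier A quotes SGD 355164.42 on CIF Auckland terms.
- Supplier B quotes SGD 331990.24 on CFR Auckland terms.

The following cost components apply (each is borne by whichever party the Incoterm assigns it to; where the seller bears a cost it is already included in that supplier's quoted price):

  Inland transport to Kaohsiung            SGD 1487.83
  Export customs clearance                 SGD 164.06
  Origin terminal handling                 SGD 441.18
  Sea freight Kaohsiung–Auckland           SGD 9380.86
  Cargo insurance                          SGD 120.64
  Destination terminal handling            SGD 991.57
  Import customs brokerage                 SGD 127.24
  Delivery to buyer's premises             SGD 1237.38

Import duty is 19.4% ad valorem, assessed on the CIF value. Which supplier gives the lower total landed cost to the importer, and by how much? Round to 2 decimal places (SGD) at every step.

Supplier A (CIF):
The CIF price already equals the CIF value: 355164.42
Import duty = 355164.42 × 19.4% = 68901.90
Buyer bears (A): 991.57 + 127.24 + 1237.38 = 2356.19
Landed cost (A) = invoice 355164.42 + 2356.19 + duty 68901.90 = 426422.51
Supplier B (CFR):
CIF value = CFR price + insurance = 331990.24 + 120.64 = 332110.88
Import duty = 332110.88 × 19.4% = 64429.51
Buyer bears (B): 120.64 + 991.57 + 127.24 + 1237.38 = 2476.83
Landed cost (B) = invoice 331990.24 + 2476.83 + duty 64429.51 = 398896.58
Difference = |426422.51 − 398896.58| = 27525.93

Supplier B is cheaper by SGD 27525.93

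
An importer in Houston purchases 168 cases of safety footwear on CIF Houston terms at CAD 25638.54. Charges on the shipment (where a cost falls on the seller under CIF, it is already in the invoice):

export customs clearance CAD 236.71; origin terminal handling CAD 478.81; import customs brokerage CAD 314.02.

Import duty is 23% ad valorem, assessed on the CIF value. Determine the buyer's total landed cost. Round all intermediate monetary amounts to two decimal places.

Total landed cost: CAD 31849.42

CIF: the seller pays costs through ocean freight and marine insurance to the destination port.
Already in the invoice (seller's account under CIF): export clearance, origin terminal — exclude.
The CIF price already equals the CIF value: 25638.54
Import duty = 25638.54 × 23% = 5896.86
Buyer bears: brokerage 314.02 + duty 5896.86 = 6210.88
Landed cost = invoice 25638.54 + 6210.88 = 31849.42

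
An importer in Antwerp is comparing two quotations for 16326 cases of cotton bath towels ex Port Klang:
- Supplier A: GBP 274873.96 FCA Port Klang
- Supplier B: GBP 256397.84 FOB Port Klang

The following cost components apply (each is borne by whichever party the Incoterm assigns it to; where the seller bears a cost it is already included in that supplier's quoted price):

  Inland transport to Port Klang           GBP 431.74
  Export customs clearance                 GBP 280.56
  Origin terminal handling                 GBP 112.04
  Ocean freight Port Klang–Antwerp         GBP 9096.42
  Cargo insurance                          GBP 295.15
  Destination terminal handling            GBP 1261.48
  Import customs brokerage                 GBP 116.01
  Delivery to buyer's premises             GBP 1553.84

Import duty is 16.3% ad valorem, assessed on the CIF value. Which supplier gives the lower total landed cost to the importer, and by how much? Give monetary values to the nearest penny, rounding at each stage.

Supplier B is cheaper by GBP 21618.03

Supplier A (FCA):
CIF value = FCA price + origin terminal + freight + insurance = 274873.96 + 112.04 + 9096.42 + 295.15 = 284377.57
Import duty = 284377.57 × 16.3% = 46353.54
Buyer bears (A): 112.04 + 9096.42 + 295.15 + 1261.48 + 116.01 + 1553.84 = 12434.94
Landed cost (A) = invoice 274873.96 + 12434.94 + duty 46353.54 = 333662.44
Supplier B (FOB):
CIF value = FOB price + freight + insurance = 256397.84 + 9096.42 + 295.15 = 265789.41
Import duty = 265789.41 × 16.3% = 43323.67
Buyer bears (B): 9096.42 + 295.15 + 1261.48 + 116.01 + 1553.84 = 12322.90
Landed cost (B) = invoice 256397.84 + 12322.90 + duty 43323.67 = 312044.41
Difference = |333662.44 − 312044.41| = 21618.03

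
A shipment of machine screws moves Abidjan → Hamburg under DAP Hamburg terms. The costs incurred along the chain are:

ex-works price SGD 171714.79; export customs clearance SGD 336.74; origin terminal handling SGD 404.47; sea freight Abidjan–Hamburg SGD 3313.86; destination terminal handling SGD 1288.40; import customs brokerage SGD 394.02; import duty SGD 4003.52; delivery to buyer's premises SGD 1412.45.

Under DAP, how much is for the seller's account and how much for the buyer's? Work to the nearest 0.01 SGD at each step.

DAP: the seller bears all costs to the named destination except import duty and clearance.
Seller's account: goods 171714.79 + export clearance 336.74 + origin terminal 404.47 + freight 3313.86 + destination terminal 1288.40 + delivery 1412.45 = 178470.71
Buyer's account: brokerage 394.02 + duty 4003.52 = 4397.54

Seller: SGD 178470.71; buyer: SGD 4397.54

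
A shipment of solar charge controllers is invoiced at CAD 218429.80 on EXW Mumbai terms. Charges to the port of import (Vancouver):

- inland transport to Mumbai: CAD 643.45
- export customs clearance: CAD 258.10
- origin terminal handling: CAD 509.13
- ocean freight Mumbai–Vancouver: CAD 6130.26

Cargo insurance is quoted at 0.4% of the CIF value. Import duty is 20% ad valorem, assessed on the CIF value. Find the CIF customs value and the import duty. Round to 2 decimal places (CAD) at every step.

Let C be the CIF value. C = EXW price + pre-shipment costs + freight + 0.4% × C
C − 0.4% × C = 218429.80 + 643.45 + 258.10 + 509.13 + 6130.26
0.996 × C = 225970.74
C = 225970.74 / 0.996 = 226878.25
Insurance premium = 0.4% × 226878.25 = 907.51
Import duty = 226878.25 × 20% = 45375.65

CIF value: CAD 226878.25; import duty: CAD 45375.65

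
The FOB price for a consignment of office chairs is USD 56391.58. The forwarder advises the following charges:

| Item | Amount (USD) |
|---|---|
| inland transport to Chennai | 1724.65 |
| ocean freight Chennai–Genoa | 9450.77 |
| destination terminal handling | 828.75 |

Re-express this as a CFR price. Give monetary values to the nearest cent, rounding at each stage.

Not relevant to the conversion: inland to port — on the seller under both FOB and CFR; already in the FOB price and stays in the CFR price. destination terminal — on the buyer under both terms; not part of either seller's price.
From FOB to CFR, the seller additionally bears: freight.
CFR price = 56391.58 + 9450.77 = 65842.35

CFR price: USD 65842.35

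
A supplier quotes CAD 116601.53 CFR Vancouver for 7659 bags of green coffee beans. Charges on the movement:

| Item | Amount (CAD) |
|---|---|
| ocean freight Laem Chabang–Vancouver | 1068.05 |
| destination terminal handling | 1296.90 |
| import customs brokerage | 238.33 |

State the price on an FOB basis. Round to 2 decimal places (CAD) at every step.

Not relevant to the conversion: brokerage, destination terminal — on the buyer under both terms; not part of either seller's price.
From CFR to FOB, the seller no longer bears: freight.
FOB price = 116601.53 − 1068.05 = 115533.48

FOB price: CAD 115533.48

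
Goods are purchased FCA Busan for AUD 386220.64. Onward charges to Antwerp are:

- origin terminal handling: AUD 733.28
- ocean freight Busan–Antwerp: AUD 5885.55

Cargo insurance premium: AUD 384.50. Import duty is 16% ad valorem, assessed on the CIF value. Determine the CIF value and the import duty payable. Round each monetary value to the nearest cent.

CIF value: AUD 393223.97; import duty: AUD 62915.84

CIF = FCA price + pre-shipment costs + freight + insurance
CIF = 386220.64 + 733.28 + 5885.55 + 384.50 = 393223.97
Import duty = 393223.97 × 16% = 62915.84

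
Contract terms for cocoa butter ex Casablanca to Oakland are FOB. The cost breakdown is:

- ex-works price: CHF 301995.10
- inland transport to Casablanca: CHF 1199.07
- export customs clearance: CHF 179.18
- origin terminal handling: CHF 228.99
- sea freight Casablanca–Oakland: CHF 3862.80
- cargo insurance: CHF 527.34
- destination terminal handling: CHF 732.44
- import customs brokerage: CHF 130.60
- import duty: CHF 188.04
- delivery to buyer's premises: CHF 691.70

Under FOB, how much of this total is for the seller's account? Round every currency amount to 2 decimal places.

FOB: the seller bears costs until goods are on board at the origin port; the buyer bears freight, insurance and all costs thereafter.
Seller's account: goods 301995.10 + inland to port 1199.07 + export clearance 179.18 + origin terminal 228.99 = 303602.34
Buyer's account: freight 3862.80 + insurance 527.34 + destination terminal 732.44 + brokerage 130.60 + duty 188.04 + delivery 691.70 = 6132.92

Seller's account: CHF 303602.34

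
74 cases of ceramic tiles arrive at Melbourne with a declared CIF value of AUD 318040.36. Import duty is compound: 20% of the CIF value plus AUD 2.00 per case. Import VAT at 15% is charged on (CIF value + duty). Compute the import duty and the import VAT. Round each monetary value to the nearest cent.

Import duty: AUD 63756.07; import VAT: AUD 57269.46

Ad valorem component: 318040.36 × 20% = 63608.07
Specific component: 74 × 2.00 = 148.00
Import duty = 63608.07 + 148.00 = 63756.07
VAT base = CIF + duty = 318040.36 + 63756.07 = 381796.43
Import VAT = 381796.43 × 15% = 57269.46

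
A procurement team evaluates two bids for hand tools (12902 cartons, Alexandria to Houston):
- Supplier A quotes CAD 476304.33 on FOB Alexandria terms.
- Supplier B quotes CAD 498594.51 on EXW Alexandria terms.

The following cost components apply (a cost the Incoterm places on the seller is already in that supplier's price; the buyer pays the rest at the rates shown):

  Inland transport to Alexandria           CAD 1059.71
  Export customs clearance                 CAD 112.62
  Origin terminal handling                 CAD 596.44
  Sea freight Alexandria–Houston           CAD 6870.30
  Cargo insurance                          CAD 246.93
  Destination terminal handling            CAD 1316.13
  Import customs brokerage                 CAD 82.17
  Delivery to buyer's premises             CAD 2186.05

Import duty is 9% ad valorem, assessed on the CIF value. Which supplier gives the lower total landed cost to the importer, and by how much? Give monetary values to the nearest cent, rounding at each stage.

Supplier A is cheaper by CAD 26224.26

Supplier A (FOB):
CIF value = FOB price + freight + insurance = 476304.33 + 6870.30 + 246.93 = 483421.56
Import duty = 483421.56 × 9% = 43507.94
Buyer bears (A): 6870.30 + 246.93 + 1316.13 + 82.17 + 2186.05 = 10701.58
Landed cost (A) = invoice 476304.33 + 10701.58 + duty 43507.94 = 530513.85
Supplier B (EXW):
CIF value = EXW price + inland to port + export clearance + origin terminal + freight + insurance = 498594.51 + 1059.71 + 112.62 + 596.44 + 6870.30 + 246.93 = 507480.51
Import duty = 507480.51 × 9% = 45673.25
Buyer bears (B): 1059.71 + 112.62 + 596.44 + 6870.30 + 246.93 + 1316.13 + 82.17 + 2186.05 = 12470.35
Landed cost (B) = invoice 498594.51 + 12470.35 + duty 45673.25 = 556738.11
Difference = |530513.85 − 556738.11| = 26224.26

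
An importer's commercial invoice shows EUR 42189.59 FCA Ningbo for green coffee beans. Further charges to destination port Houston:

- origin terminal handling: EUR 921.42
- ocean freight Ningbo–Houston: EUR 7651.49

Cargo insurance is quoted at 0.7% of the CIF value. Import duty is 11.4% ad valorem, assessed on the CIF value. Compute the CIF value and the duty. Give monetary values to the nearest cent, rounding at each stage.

Let C be the CIF value. C = FCA price + pre-shipment costs + freight + 0.7% × C
C − 0.7% × C = 42189.59 + 921.42 + 7651.49
0.993 × C = 50762.50
C = 50762.50 / 0.993 = 51120.34
Insurance premium = 0.7% × 51120.34 = 357.84
Import duty = 51120.34 × 11.4% = 5827.72

CIF value: EUR 51120.34; import duty: EUR 5827.72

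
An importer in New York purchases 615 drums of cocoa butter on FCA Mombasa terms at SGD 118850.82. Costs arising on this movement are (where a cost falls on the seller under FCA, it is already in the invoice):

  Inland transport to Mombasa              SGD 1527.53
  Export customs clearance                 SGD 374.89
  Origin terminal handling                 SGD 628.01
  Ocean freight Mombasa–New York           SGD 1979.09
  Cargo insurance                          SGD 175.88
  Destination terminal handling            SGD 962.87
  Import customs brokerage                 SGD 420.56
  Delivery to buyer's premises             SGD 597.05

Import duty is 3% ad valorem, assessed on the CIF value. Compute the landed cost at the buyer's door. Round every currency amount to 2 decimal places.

Total landed cost: SGD 127263.29

FCA: the seller delivers export-cleared goods to the carrier; the buyer bears costs from that point.
Already in the invoice (seller's account under FCA): inland to port, export clearance — exclude.
CIF value = FCA price + origin terminal + freight + insurance = 118850.82 + 628.01 + 1979.09 + 175.88 = 121633.80
Import duty = 121633.80 × 3% = 3649.01
Buyer bears: origin terminal 628.01 + freight 1979.09 + insurance 175.88 + destination terminal 962.87 + brokerage 420.56 + delivery 597.05 + duty 3649.01 = 8412.47
Landed cost = invoice 118850.82 + 8412.47 = 127263.29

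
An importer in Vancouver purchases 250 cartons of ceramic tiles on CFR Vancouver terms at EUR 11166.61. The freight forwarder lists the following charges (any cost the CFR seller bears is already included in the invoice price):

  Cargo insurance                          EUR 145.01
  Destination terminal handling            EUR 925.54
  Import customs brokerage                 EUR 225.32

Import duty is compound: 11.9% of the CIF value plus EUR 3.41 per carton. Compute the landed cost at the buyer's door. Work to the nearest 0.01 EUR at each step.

CFR: the seller pays costs through ocean freight to the destination port, but not insurance.
CIF value = CFR price + insurance = 11166.61 + 145.01 = 11311.62
Ad valorem component: 11311.62 × 11.9% = 1346.08
Specific component: 250 × 3.41 = 852.50
Import duty = 1346.08 + 852.50 = 2198.58
Buyer bears: insurance 145.01 + destination terminal 925.54 + brokerage 225.32 + duty 2198.58 = 3494.45
Landed cost = invoice 11166.61 + 3494.45 = 14661.06

Total landed cost: EUR 14661.06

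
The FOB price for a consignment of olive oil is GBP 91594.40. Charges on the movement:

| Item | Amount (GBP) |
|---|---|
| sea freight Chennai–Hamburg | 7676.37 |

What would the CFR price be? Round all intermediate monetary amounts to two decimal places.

CFR price: GBP 99270.77

From FOB to CFR, the seller additionally bears: freight.
CFR price = 91594.40 + 7676.37 = 99270.77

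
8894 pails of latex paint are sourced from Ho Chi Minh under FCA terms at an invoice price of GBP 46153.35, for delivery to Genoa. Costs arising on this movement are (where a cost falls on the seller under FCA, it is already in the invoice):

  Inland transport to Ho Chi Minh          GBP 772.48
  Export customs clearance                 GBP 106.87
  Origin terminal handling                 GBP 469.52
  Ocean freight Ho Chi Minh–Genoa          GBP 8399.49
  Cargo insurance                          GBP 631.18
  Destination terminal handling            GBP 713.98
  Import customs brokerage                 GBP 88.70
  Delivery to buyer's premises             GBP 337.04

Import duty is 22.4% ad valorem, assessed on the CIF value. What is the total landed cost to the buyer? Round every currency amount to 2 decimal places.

Total landed cost: GBP 69259.65

FCA: the seller delivers export-cleared goods to the carrier; the buyer bears costs from that point.
Already in the invoice (seller's account under FCA): inland to port, export clearance — exclude.
CIF value = FCA price + origin terminal + freight + insurance = 46153.35 + 469.52 + 8399.49 + 631.18 = 55653.54
Import duty = 55653.54 × 22.4% = 12466.39
Buyer bears: origin terminal 469.52 + freight 8399.49 + insurance 631.18 + destination terminal 713.98 + brokerage 88.70 + delivery 337.04 + duty 12466.39 = 23106.30
Landed cost = invoice 46153.35 + 23106.30 = 69259.65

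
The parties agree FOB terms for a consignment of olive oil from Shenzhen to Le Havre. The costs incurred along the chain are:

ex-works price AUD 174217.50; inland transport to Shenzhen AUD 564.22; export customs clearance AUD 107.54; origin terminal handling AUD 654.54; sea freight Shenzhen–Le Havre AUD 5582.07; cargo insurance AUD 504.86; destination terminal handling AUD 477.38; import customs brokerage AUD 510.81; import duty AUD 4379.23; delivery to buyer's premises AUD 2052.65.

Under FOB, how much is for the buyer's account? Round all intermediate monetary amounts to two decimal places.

FOB: the seller bears costs until goods are on board at the origin port; the buyer bears freight, insurance and all costs thereafter.
Seller's account: goods 174217.50 + inland to port 564.22 + export clearance 107.54 + origin terminal 654.54 = 175543.80
Buyer's account: freight 5582.07 + insurance 504.86 + destination terminal 477.38 + brokerage 510.81 + duty 4379.23 + delivery 2052.65 = 13507.00

Buyer's account: AUD 13507.00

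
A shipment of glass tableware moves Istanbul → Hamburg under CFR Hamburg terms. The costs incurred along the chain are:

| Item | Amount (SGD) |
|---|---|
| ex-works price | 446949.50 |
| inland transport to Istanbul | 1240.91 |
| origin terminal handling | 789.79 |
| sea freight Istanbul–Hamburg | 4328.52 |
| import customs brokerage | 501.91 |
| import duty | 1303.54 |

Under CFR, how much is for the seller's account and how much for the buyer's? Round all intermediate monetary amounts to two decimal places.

CFR: the seller pays costs through ocean freight to the destination port, but not insurance.
Seller's account: goods 446949.50 + inland to port 1240.91 + origin terminal 789.79 + freight 4328.52 = 453308.72
Buyer's account: brokerage 501.91 + duty 1303.54 = 1805.45

Seller: SGD 453308.72; buyer: SGD 1805.45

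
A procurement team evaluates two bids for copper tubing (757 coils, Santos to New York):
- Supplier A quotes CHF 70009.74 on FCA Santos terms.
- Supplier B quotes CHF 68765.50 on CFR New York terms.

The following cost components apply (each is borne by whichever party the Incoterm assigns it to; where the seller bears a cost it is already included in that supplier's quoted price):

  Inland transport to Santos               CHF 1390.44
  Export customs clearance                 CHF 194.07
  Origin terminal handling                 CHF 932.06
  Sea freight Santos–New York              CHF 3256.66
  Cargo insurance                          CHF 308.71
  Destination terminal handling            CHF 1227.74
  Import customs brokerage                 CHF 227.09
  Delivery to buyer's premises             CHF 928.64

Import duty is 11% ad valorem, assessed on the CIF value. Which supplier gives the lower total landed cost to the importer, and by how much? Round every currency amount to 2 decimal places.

Supplier A (FCA):
CIF value = FCA price + origin terminal + freight + insurance = 70009.74 + 932.06 + 3256.66 + 308.71 = 74507.17
Import duty = 74507.17 × 11% = 8195.79
Buyer bears (A): 932.06 + 3256.66 + 308.71 + 1227.74 + 227.09 + 928.64 = 6880.90
Landed cost (A) = invoice 70009.74 + 6880.90 + duty 8195.79 = 85086.43
Supplier B (CFR):
CIF value = CFR price + insurance = 68765.50 + 308.71 = 69074.21
Import duty = 69074.21 × 11% = 7598.16
Buyer bears (B): 308.71 + 1227.74 + 227.09 + 928.64 = 2692.18
Landed cost (B) = invoice 68765.50 + 2692.18 + duty 7598.16 = 79055.84
Difference = |85086.43 − 79055.84| = 6030.59

Supplier B is cheaper by CHF 6030.59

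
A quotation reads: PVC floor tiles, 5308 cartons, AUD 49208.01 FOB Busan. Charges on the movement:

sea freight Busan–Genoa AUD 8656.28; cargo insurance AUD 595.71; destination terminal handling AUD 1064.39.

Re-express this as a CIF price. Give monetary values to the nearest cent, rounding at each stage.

CIF price: AUD 58460.00

Not relevant to the conversion: destination terminal — on the buyer under both terms; not part of either seller's price.
From FOB to CIF, the seller additionally bears: freight, insurance.
CIF price = 49208.01 + 8656.28 + 595.71 = 58460.00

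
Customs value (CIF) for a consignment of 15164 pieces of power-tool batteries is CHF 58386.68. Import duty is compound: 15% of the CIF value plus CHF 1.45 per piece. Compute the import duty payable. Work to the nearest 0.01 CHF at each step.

Ad valorem component: 58386.68 × 15% = 8758.00
Specific component: 15164 × 1.45 = 21987.80
Import duty = 8758.00 + 21987.80 = 30745.80

Import duty: CHF 30745.80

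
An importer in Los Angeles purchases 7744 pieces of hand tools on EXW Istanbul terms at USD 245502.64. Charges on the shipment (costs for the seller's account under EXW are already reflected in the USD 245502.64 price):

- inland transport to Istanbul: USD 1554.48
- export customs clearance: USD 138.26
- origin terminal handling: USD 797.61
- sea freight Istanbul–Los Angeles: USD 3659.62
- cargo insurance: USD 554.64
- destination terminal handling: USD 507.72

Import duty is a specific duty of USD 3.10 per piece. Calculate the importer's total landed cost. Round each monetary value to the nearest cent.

Total landed cost: USD 276721.37

EXW: the seller makes goods available at their premises; the buyer bears all onward costs.
CIF value = EXW price + inland to port + export clearance + origin terminal + freight + insurance = 245502.64 + 1554.48 + 138.26 + 797.61 + 3659.62 + 554.64 = 252207.25
Import duty = 7744 × 3.10 = 24006.40
Buyer bears: inland to port 1554.48 + export clearance 138.26 + origin terminal 797.61 + freight 3659.62 + insurance 554.64 + destination terminal 507.72 + duty 24006.40 = 31218.73
Landed cost = invoice 245502.64 + 31218.73 = 276721.37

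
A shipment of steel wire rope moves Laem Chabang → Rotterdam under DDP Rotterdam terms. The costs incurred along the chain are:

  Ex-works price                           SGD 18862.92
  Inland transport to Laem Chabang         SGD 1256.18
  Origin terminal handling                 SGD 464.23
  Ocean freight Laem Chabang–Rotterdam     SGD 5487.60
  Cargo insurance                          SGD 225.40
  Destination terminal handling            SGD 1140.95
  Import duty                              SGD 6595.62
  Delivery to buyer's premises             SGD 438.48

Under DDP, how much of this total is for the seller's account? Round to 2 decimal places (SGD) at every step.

Seller's account: SGD 34471.38

DDP: the seller bears all costs including import duty.
Seller's account: goods 18862.92 + inland to port 1256.18 + origin terminal 464.23 + freight 5487.60 + insurance 225.40 + destination terminal 1140.95 + duty 6595.62 + delivery 438.48 = 34471.38
Buyer's account: 0.00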